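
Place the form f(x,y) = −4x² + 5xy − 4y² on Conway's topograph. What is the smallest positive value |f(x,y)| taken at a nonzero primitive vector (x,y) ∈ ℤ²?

translate: b→3 (≡-5 mod 8), so (4,-5,4)→(4,3,3)
flip: (4,3,3)→(3,-3,4)
translate: b→3 (≡-3 mod 6), so (3,-3,4)→(3,3,4)
reduced (well bottom): (3,3,4) with a≤c, −a<b≤a
well minimum |f| = |-3| = 3 (negative-definite)

3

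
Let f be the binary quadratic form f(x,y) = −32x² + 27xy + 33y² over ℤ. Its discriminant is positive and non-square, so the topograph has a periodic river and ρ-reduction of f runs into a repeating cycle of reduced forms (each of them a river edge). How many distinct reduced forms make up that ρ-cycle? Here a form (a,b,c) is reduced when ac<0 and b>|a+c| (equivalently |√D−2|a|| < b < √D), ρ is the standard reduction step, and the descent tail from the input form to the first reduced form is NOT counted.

D = 4953, ⌊√D⌋ = 70
river: ρ → (33,39,-26)
river: ρ → (-26,65,7)
river: ρ → (7,61,-44)
river: ρ → (-44,27,24)
river: ρ → (24,69,-2)
river: ρ → (-2,67,58)
river: ρ → (58,49,-11)
river: ρ → (-11,61,28)
river: ρ → (28,51,-21)
river: ρ → (-21,33,46)
river: ρ → (46,59,-8)
river: ρ → (-8,69,6)
river: ρ → (6,63,-41)
river: ρ → (-41,19,28)
river: ρ → (28,37,-32)
river: ρ → (-32,27,33)
ρ-cycle length = 16 (tail of 0 descent steps not counted)

16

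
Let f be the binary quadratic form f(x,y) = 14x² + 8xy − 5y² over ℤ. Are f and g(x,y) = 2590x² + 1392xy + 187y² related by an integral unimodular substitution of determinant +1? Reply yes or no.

D₁ = 344, D₂ = 344
river cycle of f (length 10): (-5, 12, 10), (10, 8, -7), (-7, 6, 11), (11, 16, -2), (-2, 16, 11), (11, 6, -7), (-7, 8, 10), (10, 12, -5), (-5, 18, 1), (1, 18, -5)
river cycle of g (length 10): (-5, 12, 10), (10, 8, -7), (-7, 6, 11), (11, 16, -2), (-2, 16, 11), (11, 6, -7), (-7, 8, 10), (10, 12, -5), (-5, 18, 1), (1, 18, -5)
cycles coincide ⇒ equivalent

yes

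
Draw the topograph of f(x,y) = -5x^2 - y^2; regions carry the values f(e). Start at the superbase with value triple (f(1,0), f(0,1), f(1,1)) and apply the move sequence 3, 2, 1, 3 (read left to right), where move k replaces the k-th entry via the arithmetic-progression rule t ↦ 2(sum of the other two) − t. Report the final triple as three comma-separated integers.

start (-5,-1,-6) = (f(1,0),f(0,1),f(1,1))
replace slot 3: 2·((-5)+(-1)) − (-6) = -6 → (-5,-1,-6)
replace slot 2: 2·((-5)+(-6)) − (-1) = -21 → (-5,-21,-6)
replace slot 1: 2·((-21)+(-6)) − (-5) = -49 → (-49,-21,-6)
replace slot 3: 2·((-49)+(-21)) − (-6) = -134 → (-49,-21,-134)

-49,-21,-134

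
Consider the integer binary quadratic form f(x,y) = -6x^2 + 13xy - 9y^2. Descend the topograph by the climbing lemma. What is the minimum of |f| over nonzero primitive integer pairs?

translate: b→-1 (≡-13 mod 12), so (6,-13,9)→(6,-1,2)
flip: (6,-1,2)→(2,1,6)
reduced (well bottom): (2,1,6) with a≤c, −a<b≤a
well minimum |f| = |-2| = 2 (negative-definite)

2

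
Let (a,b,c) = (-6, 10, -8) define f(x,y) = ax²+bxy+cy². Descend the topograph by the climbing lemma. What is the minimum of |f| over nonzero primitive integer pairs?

translate: b→2 (≡-10 mod 12), so (6,-10,8)→(6,2,4)
flip: (6,2,4)→(4,-2,6)
reduced (well bottom): (4,-2,6) with a≤c, −a<b≤a
well minimum |f| = |-4| = 4 (negative-definite)

4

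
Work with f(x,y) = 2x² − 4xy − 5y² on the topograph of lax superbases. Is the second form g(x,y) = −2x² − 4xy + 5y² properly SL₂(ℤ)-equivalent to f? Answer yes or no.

D₁ = 56, D₂ = 56
river cycle of f (length 4): (-5, 4, 2), (2, 4, -5), (-5, 6, 1), (1, 6, -5)
river cycle of g (length 4): (5, 4, -2), (-2, 4, 5), (5, 6, -1), (-1, 6, 5)
cycles differ ⇒ inequivalent

no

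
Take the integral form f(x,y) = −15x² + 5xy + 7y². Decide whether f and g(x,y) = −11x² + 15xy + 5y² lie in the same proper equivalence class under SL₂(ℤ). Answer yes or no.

D₁ = 445, D₂ = 445
river cycle of f (length 6): (7, 9, -13), (-13, 17, 3), (3, 19, -7), (-7, 9, 13), (13, 17, -3), (-3, 19, 7)
river cycle of g (length 10): (5, 15, -11), (-11, 7, 9), (9, 11, -9), (-9, 7, 11), (11, 15, -5), (-5, 15, 11), (11, 7, -9), (-9, 11, 9), (9, 7, -11), (-11, 15, 5)
cycles differ ⇒ inequivalent

no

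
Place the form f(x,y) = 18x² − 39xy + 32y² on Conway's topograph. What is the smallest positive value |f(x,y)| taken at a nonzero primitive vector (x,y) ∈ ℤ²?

translate: b→-3 (≡-39 mod 36), so (18,-39,32)→(18,-3,11)
flip: (18,-3,11)→(11,3,18)
reduced (well bottom): (11,3,18) with a≤c, −a<b≤a
well minimum = a = 11

11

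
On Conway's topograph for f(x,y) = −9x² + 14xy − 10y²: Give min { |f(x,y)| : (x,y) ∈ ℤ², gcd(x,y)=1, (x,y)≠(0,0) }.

translate: b→4 (≡-14 mod 18), so (9,-14,10)→(9,4,5)
flip: (9,4,5)→(5,-4,9)
reduced (well bottom): (5,-4,9) with a≤c, −a<b≤a
well minimum |f| = |-5| = 5 (negative-definite)

5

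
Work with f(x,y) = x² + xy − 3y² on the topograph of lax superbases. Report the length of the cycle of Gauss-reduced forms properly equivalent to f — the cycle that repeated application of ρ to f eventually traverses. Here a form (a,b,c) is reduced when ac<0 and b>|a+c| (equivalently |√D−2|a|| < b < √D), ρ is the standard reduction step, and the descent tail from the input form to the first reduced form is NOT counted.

D = 13, ⌊√D⌋ = 3
descent: ρ → (-3,-1,1)
descent: ρ → (1,3,-1)  [lands on river]
river: ρ → (-1,3,1)
ρ-cycle length = 2 (tail of 2 descent steps not counted)

2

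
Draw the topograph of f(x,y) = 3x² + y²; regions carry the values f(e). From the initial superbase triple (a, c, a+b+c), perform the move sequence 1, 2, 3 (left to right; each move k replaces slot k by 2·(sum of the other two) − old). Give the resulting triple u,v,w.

start (3,1,4) = (f(1,0),f(0,1),f(1,1))
replace slot 1: 2·(1+4) − 3 = 7 → (7,1,4)
replace slot 2: 2·(7+4) − 1 = 21 → (7,21,4)
replace slot 3: 2·(7+21) − 4 = 52 → (7,21,52)

7,21,52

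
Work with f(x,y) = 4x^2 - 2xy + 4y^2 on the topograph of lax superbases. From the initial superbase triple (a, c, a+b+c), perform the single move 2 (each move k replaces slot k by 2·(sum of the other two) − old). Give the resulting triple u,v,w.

start (4,4,6) = (f(1,0),f(0,1),f(1,1))
replace slot 2: 2·(4+6) − 4 = 16 → (4,16,6)

4,16,6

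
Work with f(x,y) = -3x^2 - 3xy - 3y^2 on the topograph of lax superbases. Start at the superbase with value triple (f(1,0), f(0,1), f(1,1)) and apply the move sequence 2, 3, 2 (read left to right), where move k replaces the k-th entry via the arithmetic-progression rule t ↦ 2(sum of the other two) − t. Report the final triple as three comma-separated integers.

start (-3,-3,-9) = (f(1,0),f(0,1),f(1,1))
replace slot 2: 2·((-3)+(-9)) − (-3) = -21 → (-3,-21,-9)
replace slot 3: 2·((-3)+(-21)) − (-9) = -39 → (-3,-21,-39)
replace slot 2: 2·((-3)+(-39)) − (-21) = -63 → (-3,-63,-39)

-3,-63,-39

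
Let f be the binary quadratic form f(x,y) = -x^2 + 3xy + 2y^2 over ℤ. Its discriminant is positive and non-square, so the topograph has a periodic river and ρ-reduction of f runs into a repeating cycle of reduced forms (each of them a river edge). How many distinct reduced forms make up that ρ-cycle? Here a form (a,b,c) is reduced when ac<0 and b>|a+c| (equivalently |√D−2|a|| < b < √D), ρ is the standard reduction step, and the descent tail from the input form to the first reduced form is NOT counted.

D = 17, ⌊√D⌋ = 4
river: ρ → (2,1,-2)
river: ρ → (-2,3,1)
river: ρ → (1,3,-2)
river: ρ → (-2,1,2)
river: ρ → (2,3,-1)
river: ρ → (-1,3,2)
ρ-cycle length = 6 (tail of 0 descent steps not counted)

6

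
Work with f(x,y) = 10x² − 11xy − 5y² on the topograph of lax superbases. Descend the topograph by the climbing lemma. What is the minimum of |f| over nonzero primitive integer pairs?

descent: ρ → (-5,11,10)  [lands on river]
river: ρ → (10,9,-6)
river: ρ → (-6,15,4)
river: ρ → (4,17,-2)
river: ρ → (-2,15,12)
river: ρ → (12,9,-5)
closes: descent 1, river 6
min |a| on river = 2

2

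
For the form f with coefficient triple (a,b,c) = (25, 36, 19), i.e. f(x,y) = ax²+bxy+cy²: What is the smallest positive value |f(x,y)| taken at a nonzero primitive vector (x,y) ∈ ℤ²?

translate: b→-14 (≡36 mod 50), so (25,36,19)→(25,-14,8)
flip: (25,-14,8)→(8,14,25)
translate: b→-2 (≡14 mod 16), so (8,14,25)→(8,-2,19)
reduced (well bottom): (8,-2,19) with a≤c, −a<b≤a
well minimum = a = 8

8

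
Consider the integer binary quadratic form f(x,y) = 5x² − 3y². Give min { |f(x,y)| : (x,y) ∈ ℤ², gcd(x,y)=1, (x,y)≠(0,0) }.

descent: ρ → (-3,6,2)  [lands on river]
river: ρ → (2,6,-3)
closes: descent 1, river 2
min |a| on river = 2

2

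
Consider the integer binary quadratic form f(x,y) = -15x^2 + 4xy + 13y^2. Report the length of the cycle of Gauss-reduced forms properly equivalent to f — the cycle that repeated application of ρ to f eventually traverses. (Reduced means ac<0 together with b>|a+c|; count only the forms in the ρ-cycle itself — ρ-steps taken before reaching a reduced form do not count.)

D = 796, ⌊√D⌋ = 28
river: ρ → (13,22,-6)
river: ρ → (-6,26,5)
river: ρ → (5,24,-11)
river: ρ → (-11,20,9)
river: ρ → (9,16,-15)
river: ρ → (-15,14,10)
river: ρ → (10,26,-3)
river: ρ → (-3,28,1)
river: ρ → (1,28,-3)
river: ρ → (-3,26,10)
river: ρ → (10,14,-15)
river: ρ → (-15,16,9)
river: ρ → (9,20,-11)
river: ρ → (-11,24,5)
river: ρ → (5,26,-6)
river: ρ → (-6,22,13)
river: ρ → (13,4,-15)
river: ρ → (-15,26,2)
river: ρ → (2,26,-15)
river: ρ → (-15,4,13)
ρ-cycle length = 20 (tail of 0 descent steps not counted)

20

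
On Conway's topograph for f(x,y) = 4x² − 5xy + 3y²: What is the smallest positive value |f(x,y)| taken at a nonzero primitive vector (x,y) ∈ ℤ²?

translate: b→3 (≡-5 mod 8), so (4,-5,3)→(4,3,2)
flip: (4,3,2)→(2,-3,4)
translate: b→1 (≡-3 mod 4), so (2,-3,4)→(2,1,3)
reduced (well bottom): (2,1,3) with a≤c, −a<b≤a
well minimum = a = 2

2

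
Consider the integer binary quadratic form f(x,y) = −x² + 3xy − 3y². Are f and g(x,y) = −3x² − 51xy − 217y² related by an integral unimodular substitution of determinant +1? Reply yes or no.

D₁ = -3, D₂ = -3
f is negative-definite; reduce −f:
−f: translate: b→1 (≡-3 mod 2), so (1,-3,3)→(1,1,1)
−f: reduced (well bottom): (1,1,1) with a≤c, −a<b≤a
flip sign back: reduced form of f is (-1,-1,-1)
g is negative-definite; reduce −g:
−g: translate: b→3 (≡51 mod 6), so (3,51,217)→(3,3,1)
−g: flip: (3,3,1)→(1,-3,3)
−g: translate: b→1 (≡-3 mod 2), so (1,-3,3)→(1,1,1)
−g: reduced (well bottom): (1,1,1) with a≤c, −a<b≤a
flip sign back: reduced form of g is (-1,-1,-1)
reduced forms (-1, -1, -1) vs (-1, -1, -1) ⇒ equivalent

yes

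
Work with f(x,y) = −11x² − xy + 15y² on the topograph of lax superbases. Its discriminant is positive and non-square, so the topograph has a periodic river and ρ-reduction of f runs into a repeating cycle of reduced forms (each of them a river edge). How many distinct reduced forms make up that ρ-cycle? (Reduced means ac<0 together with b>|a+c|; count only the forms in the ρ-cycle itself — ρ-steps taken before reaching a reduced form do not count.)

D = 661, ⌊√D⌋ = 25
descent: ρ → (15,1,-11)
descent: ρ → (-11,21,5)  [lands on river]
river: ρ → (5,19,-15)
river: ρ → (-15,11,9)
river: ρ → (9,25,-1)
river: ρ → (-1,25,9)
river: ρ → (9,11,-15)
river: ρ → (-15,19,5)
river: ρ → (5,21,-11)
river: ρ → (-11,23,3)
river: ρ → (3,25,-3)
river: ρ → (-3,23,11)
river: ρ → (11,21,-5)
river: ρ → (-5,19,15)
river: ρ → (15,11,-9)
river: ρ → (-9,25,1)
river: ρ → (1,25,-9)
river: ρ → (-9,11,15)
river: ρ → (15,19,-5)
river: ρ → (-5,21,11)
river: ρ → (11,23,-3)
river: ρ → (-3,25,3)
river: ρ → (3,23,-11)
ρ-cycle length = 22 (tail of 2 descent steps not counted)

22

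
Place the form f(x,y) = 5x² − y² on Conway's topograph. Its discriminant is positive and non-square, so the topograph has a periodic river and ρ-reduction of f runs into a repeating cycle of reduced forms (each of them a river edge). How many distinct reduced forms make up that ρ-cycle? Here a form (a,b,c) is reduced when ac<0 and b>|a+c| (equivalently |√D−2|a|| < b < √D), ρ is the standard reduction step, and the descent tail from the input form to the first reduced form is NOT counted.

D = 20, ⌊√D⌋ = 4
descent: ρ → (-1,4,1)  [lands on river]
river: ρ → (1,4,-1)
ρ-cycle length = 2 (tail of 1 descent step not counted)

2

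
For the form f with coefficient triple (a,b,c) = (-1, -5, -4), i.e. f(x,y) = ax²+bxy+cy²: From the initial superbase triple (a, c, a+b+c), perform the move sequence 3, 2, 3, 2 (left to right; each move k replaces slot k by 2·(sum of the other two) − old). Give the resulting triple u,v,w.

start (-1,-4,-10) = (f(1,0),f(0,1),f(1,1))
replace slot 3: 2·((-1)+(-4)) − (-10) = 0 → (-1,-4,0)
replace slot 2: 2·((-1)+0) − (-4) = 2 → (-1,2,0)
replace slot 3: 2·((-1)+2) − 0 = 2 → (-1,2,2)
replace slot 2: 2·((-1)+2) − 2 = 0 → (-1,0,2)

-1,0,2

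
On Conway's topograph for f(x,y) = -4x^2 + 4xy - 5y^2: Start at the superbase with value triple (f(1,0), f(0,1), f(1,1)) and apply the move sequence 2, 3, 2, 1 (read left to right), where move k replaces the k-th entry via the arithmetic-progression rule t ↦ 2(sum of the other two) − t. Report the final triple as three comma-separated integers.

start (-4,-5,-5) = (f(1,0),f(0,1),f(1,1))
replace slot 2: 2·((-4)+(-5)) − (-5) = -13 → (-4,-13,-5)
replace slot 3: 2·((-4)+(-13)) − (-5) = -29 → (-4,-13,-29)
replace slot 2: 2·((-4)+(-29)) − (-13) = -53 → (-4,-53,-29)
replace slot 1: 2·((-53)+(-29)) − (-4) = -160 → (-160,-53,-29)

-160,-53,-29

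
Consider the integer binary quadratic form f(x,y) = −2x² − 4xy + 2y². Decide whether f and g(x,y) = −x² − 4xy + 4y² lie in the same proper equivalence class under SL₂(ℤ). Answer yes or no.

D₁ = 32, D₂ = 32
river cycle of f (length 2): (2, 4, -2), (-2, 4, 2)
river cycle of g (length 2): (4, 4, -1), (-1, 4, 4)
cycles differ ⇒ inequivalent

no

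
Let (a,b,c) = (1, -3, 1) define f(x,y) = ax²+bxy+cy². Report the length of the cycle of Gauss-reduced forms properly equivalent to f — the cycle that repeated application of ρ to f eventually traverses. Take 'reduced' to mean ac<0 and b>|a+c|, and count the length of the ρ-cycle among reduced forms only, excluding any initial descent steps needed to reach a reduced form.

D = 5, ⌊√D⌋ = 2
descent: ρ → (1,1,-1)  [lands on river]
river: ρ → (-1,1,1)
ρ-cycle length = 2 (tail of 1 descent step not counted)

2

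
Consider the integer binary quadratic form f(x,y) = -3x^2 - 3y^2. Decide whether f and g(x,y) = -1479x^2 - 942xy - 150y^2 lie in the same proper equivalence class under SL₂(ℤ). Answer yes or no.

D₁ = -36, D₂ = -36
f is negative-definite; reduce −f:
−f: reduced (well bottom): (3,0,3) with a≤c, −a<b≤a
flip sign back: reduced form of f is (-3,0,-3)
g is negative-definite; reduce −g:
−g: flip: (1479,942,150)→(150,-942,1479)
−g: translate: b→-42 (≡-942 mod 300), so (150,-942,1479)→(150,-42,3)
−g: flip: (150,-42,3)→(3,42,150)
−g: translate: b→0 (≡42 mod 6), so (3,42,150)→(3,0,3)
−g: reduced (well bottom): (3,0,3) with a≤c, −a<b≤a
flip sign back: reduced form of g is (-3,0,-3)
reduced forms (-3, 0, -3) vs (-3, 0, -3) ⇒ equivalent

yes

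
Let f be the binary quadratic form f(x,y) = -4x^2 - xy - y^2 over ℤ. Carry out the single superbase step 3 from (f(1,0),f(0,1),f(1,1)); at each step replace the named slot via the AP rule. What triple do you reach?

start (-4,-1,-6) = (f(1,0),f(0,1),f(1,1))
replace slot 3: 2·((-4)+(-1)) − (-6) = -4 → (-4,-1,-4)

-4,-1,-4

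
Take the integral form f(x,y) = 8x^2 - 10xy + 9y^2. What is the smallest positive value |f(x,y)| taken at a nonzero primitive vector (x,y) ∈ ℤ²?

translate: b→6 (≡-10 mod 16), so (8,-10,9)→(8,6,7)
flip: (8,6,7)→(7,-6,8)
reduced (well bottom): (7,-6,8) with a≤c, −a<b≤a
well minimum = a = 7

7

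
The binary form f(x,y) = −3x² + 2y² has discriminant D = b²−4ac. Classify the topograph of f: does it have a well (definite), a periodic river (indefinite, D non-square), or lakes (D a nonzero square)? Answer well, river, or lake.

D = b²−4ac = 0² − 4·(-3)·2 = 24
D > 0 non-square ⇒ indefinite ⇒ periodic river

river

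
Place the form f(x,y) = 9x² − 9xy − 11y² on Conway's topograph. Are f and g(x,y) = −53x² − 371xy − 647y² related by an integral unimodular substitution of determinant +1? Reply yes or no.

D₁ = 477, D₂ = 477
river cycle of f (length 8): (-11, 9, 9), (9, 9, -11), (-11, 13, 7), (7, 15, -9), (-9, 21, 1), (1, 21, -9), (-9, 15, 7), (7, 13, -11)
river cycle of g (length 8): (-11, 13, 7), (7, 15, -9), (-9, 21, 1), (1, 21, -9), (-9, 15, 7), (7, 13, -11), (-11, 9, 9), (9, 9, -11)
cycles coincide ⇒ equivalent

yes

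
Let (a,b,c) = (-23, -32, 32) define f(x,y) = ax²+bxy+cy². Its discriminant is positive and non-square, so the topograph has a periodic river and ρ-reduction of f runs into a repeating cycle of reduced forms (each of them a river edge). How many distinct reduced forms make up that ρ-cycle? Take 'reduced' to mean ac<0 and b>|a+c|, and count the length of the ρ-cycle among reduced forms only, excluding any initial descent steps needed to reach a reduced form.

D = 3968, ⌊√D⌋ = 62
descent: ρ → (32,32,-23)  [lands on river]
river: ρ → (-23,60,4)
river: ρ → (4,60,-23)
river: ρ → (-23,32,32)
ρ-cycle length = 4 (tail of 1 descent step not counted)

4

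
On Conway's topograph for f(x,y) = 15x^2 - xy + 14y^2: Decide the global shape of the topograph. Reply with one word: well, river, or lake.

D = b²−4ac = (-1)² − 4·15·14 = -839
D < 0 ⇒ definite ⇒ every region one sign ⇒ single well

well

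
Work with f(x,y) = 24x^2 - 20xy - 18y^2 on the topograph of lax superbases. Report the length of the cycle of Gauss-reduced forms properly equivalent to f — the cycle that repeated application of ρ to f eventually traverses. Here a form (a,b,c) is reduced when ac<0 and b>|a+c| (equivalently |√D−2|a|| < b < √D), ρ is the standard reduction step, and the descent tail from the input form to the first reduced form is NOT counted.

D = 2128, ⌊√D⌋ = 46
descent: ρ → (-18,20,24)  [lands on river]
river: ρ → (24,28,-14)
river: ρ → (-14,28,24)
river: ρ → (24,20,-18)
river: ρ → (-18,16,26)
river: ρ → (26,36,-8)
river: ρ → (-8,44,6)
river: ρ → (6,40,-22)
river: ρ → (-22,4,24)
river: ρ → (24,44,-2)
river: ρ → (-2,44,24)
river: ρ → (24,4,-22)
river: ρ → (-22,40,6)
river: ρ → (6,44,-8)
river: ρ → (-8,36,26)
river: ρ → (26,16,-18)
ρ-cycle length = 16 (tail of 1 descent step not counted)

16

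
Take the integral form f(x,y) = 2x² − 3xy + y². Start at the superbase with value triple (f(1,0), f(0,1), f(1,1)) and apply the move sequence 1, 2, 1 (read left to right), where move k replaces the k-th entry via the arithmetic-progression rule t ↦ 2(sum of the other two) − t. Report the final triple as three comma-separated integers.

start (2,1,0) = (f(1,0),f(0,1),f(1,1))
replace slot 1: 2·(1+0) − 2 = 0 → (0,1,0)
replace slot 2: 2·(0+0) − 1 = -1 → (0,-1,0)
replace slot 1: 2·((-1)+0) − 0 = -2 → (-2,-1,0)

-2,-1,0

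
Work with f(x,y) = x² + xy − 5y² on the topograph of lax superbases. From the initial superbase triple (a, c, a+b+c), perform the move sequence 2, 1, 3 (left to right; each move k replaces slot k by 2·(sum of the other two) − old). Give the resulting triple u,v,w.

start (1,-5,-3) = (f(1,0),f(0,1),f(1,1))
replace slot 2: 2·(1+(-3)) − (-5) = 1 → (1,1,-3)
replace slot 1: 2·(1+(-3)) − 1 = -5 → (-5,1,-3)
replace slot 3: 2·((-5)+1) − (-3) = -5 → (-5,1,-5)

-5,1,-5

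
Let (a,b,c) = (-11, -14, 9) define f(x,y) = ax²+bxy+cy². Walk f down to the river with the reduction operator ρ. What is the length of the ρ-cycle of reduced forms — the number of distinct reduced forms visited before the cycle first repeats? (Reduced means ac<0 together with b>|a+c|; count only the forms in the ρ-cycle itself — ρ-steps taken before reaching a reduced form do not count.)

D = 592, ⌊√D⌋ = 24
descent: ρ → (9,14,-11)  [lands on river]
river: ρ → (-11,8,12)
river: ρ → (12,16,-7)
river: ρ → (-7,12,16)
river: ρ → (16,20,-3)
river: ρ → (-3,22,9)
ρ-cycle length = 6 (tail of 1 descent step not counted)

6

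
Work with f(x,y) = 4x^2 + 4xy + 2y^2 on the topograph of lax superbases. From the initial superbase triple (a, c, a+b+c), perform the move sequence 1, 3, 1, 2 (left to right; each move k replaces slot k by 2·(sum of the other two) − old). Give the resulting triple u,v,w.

start (4,2,10) = (f(1,0),f(0,1),f(1,1))
replace slot 1: 2·(2+10) − 4 = 20 → (20,2,10)
replace slot 3: 2·(20+2) − 10 = 34 → (20,2,34)
replace slot 1: 2·(2+34) − 20 = 52 → (52,2,34)
replace slot 2: 2·(52+34) − 2 = 170 → (52,170,34)

52,170,34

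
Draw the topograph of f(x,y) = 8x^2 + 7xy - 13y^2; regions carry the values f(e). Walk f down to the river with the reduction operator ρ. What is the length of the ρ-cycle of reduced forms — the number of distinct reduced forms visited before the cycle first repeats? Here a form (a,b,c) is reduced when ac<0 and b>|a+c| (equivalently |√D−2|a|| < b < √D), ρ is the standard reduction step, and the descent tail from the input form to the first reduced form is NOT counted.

D = 465, ⌊√D⌋ = 21
river: ρ → (-13,19,2)
river: ρ → (2,21,-3)
river: ρ → (-3,21,2)
river: ρ → (2,19,-13)
river: ρ → (-13,7,8)
river: ρ → (8,9,-12)
river: ρ → (-12,15,5)
river: ρ → (5,15,-12)
river: ρ → (-12,9,8)
river: ρ → (8,7,-13)
ρ-cycle length = 10 (tail of 0 descent steps not counted)

10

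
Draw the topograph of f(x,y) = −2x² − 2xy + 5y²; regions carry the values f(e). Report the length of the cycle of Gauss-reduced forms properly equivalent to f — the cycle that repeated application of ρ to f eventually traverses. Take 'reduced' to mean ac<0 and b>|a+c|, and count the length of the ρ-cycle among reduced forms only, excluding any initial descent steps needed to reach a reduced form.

D = 44, ⌊√D⌋ = 6
descent: ρ → (5,2,-2)
descent: ρ → (-2,6,1)  [lands on river]
river: ρ → (1,6,-2)
ρ-cycle length = 2 (tail of 2 descent steps not counted)

2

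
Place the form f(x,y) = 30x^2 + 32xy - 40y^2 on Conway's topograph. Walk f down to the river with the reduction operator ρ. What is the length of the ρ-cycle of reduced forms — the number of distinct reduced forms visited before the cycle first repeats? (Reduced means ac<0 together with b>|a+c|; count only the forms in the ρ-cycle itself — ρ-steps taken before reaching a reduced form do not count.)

D = 5824, ⌊√D⌋ = 76
river: ρ → (-40,48,22)
river: ρ → (22,40,-48)
river: ρ → (-48,56,14)
river: ρ → (14,56,-48)
river: ρ → (-48,40,22)
river: ρ → (22,48,-40)
river: ρ → (-40,32,30)
river: ρ → (30,28,-42)
river: ρ → (-42,56,16)
river: ρ → (16,72,-10)
river: ρ → (-10,68,30)
river: ρ → (30,52,-26)
river: ρ → (-26,52,30)
river: ρ → (30,68,-10)
river: ρ → (-10,72,16)
river: ρ → (16,56,-42)
river: ρ → (-42,28,30)
river: ρ → (30,32,-40)
ρ-cycle length = 18 (tail of 0 descent steps not counted)

18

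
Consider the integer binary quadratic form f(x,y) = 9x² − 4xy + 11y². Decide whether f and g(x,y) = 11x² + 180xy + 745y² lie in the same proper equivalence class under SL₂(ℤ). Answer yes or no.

D₁ = -380, D₂ = -380
f: reduced (well bottom): (9,-4,11) with a≤c, −a<b≤a
g: translate: b→4 (≡180 mod 22), so (11,180,745)→(11,4,9)
g: flip: (11,4,9)→(9,-4,11)
g: reduced (well bottom): (9,-4,11) with a≤c, −a<b≤a
reduced forms (9, -4, 11) vs (9, -4, 11) ⇒ equivalent

yes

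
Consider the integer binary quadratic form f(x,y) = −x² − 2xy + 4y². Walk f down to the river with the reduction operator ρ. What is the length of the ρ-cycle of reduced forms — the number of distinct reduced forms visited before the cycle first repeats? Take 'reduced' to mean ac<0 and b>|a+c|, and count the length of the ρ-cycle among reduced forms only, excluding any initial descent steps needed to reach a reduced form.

D = 20, ⌊√D⌋ = 4
descent: ρ → (4,2,-1)
descent: ρ → (-1,4,1)  [lands on river]
river: ρ → (1,4,-1)
ρ-cycle length = 2 (tail of 2 descent steps not counted)

2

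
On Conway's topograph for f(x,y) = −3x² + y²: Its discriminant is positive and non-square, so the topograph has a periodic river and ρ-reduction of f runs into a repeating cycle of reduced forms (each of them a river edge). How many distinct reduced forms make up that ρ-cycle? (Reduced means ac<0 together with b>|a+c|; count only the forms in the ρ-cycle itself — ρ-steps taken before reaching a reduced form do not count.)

D = 12, ⌊√D⌋ = 3
descent: ρ → (1,2,-2)  [lands on river]
river: ρ → (-2,2,1)
ρ-cycle length = 2 (tail of 1 descent step not counted)

2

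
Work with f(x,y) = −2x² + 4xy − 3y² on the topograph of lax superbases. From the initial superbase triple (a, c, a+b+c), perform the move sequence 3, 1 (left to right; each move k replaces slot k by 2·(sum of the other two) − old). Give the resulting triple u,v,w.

start (-2,-3,-1) = (f(1,0),f(0,1),f(1,1))
replace slot 3: 2·((-2)+(-3)) − (-1) = -9 → (-2,-3,-9)
replace slot 1: 2·((-3)+(-9)) − (-2) = -22 → (-22,-3,-9)

-22,-3,-9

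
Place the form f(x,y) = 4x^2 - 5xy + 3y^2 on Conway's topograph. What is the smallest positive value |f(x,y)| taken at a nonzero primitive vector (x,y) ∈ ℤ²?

translate: b→3 (≡-5 mod 8), so (4,-5,3)→(4,3,2)
flip: (4,3,2)→(2,-3,4)
translate: b→1 (≡-3 mod 4), so (2,-3,4)→(2,1,3)
reduced (well bottom): (2,1,3) with a≤c, −a<b≤a
well minimum = a = 2

2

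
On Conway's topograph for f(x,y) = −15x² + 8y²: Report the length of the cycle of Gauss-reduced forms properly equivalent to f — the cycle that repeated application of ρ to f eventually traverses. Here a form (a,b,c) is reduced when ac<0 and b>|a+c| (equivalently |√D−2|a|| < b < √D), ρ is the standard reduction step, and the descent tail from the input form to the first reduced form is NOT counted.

D = 480, ⌊√D⌋ = 21
descent: ρ → (8,16,-7)  [lands on river]
river: ρ → (-7,12,12)
river: ρ → (12,12,-7)
river: ρ → (-7,16,8)
ρ-cycle length = 4 (tail of 1 descent step not counted)

4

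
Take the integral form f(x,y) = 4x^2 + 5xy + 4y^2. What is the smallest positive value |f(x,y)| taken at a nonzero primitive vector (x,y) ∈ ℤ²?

translate: b→-3 (≡5 mod 8), so (4,5,4)→(4,-3,3)
flip: (4,-3,3)→(3,3,4)
reduced (well bottom): (3,3,4) with a≤c, −a<b≤a
well minimum = a = 3

3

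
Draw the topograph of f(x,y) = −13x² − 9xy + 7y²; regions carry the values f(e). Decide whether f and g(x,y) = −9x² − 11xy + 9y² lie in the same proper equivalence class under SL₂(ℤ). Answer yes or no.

D₁ = 445, D₂ = 445
river cycle of f (length 6): (7, 9, -13), (-13, 17, 3), (3, 19, -7), (-7, 9, 13), (13, 17, -3), (-3, 19, 7)
river cycle of g (length 10): (9, 11, -9), (-9, 7, 11), (11, 15, -5), (-5, 15, 11), (11, 7, -9), (-9, 11, 9), (9, 7, -11), (-11, 15, 5), (5, 15, -11), (-11, 7, 9)
cycles differ ⇒ inequivalent

no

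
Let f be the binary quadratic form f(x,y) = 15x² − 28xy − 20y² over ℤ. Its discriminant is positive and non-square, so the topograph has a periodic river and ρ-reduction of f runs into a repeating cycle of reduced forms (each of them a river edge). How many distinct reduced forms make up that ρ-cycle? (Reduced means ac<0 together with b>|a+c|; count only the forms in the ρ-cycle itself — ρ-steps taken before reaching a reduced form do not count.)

D = 1984, ⌊√D⌋ = 44
descent: ρ → (-20,28,15)  [lands on river]
river: ρ → (15,32,-16)
river: ρ → (-16,32,15)
river: ρ → (15,28,-20)
river: ρ → (-20,12,23)
river: ρ → (23,34,-9)
river: ρ → (-9,38,15)
river: ρ → (15,22,-25)
river: ρ → (-25,28,12)
river: ρ → (12,44,-1)
river: ρ → (-1,44,12)
river: ρ → (12,28,-25)
river: ρ → (-25,22,15)
river: ρ → (15,38,-9)
river: ρ → (-9,34,23)
river: ρ → (23,12,-20)
ρ-cycle length = 16 (tail of 1 descent step not counted)

16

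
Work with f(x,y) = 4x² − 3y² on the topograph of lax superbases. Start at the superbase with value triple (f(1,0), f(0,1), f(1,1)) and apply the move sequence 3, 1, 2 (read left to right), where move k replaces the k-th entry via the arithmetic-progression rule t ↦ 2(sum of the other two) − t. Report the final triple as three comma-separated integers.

start (4,-3,1) = (f(1,0),f(0,1),f(1,1))
replace slot 3: 2·(4+(-3)) − 1 = 1 → (4,-3,1)
replace slot 1: 2·((-3)+1) − 4 = -8 → (-8,-3,1)
replace slot 2: 2·((-8)+1) − (-3) = -11 → (-8,-11,1)

-8,-11,1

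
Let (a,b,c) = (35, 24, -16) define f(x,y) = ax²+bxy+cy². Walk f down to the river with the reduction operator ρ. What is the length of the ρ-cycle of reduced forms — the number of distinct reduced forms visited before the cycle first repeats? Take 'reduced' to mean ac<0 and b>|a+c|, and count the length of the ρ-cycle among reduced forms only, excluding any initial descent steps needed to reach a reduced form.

D = 2816, ⌊√D⌋ = 53
river: ρ → (-16,40,19)
river: ρ → (19,36,-20)
river: ρ → (-20,44,11)
river: ρ → (11,44,-20)
river: ρ → (-20,36,19)
river: ρ → (19,40,-16)
river: ρ → (-16,24,35)
river: ρ → (35,46,-5)
river: ρ → (-5,44,44)
river: ρ → (44,44,-5)
river: ρ → (-5,46,35)
river: ρ → (35,24,-16)
ρ-cycle length = 12 (tail of 0 descent steps not counted)

12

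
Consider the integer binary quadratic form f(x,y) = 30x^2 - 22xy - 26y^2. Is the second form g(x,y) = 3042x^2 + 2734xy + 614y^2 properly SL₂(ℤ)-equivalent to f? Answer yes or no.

D₁ = 3604, D₂ = 3604
river cycle of f (length 14): (-26, 22, 30), (30, 38, -18), (-18, 34, 34), (34, 34, -18), (-18, 38, 30), (30, 22, -26), (-26, 30, 26), (26, 22, -30), (-30, 38, 18), (18, 34, -34), … (4 more)
river cycle of g (length 14): (30, 38, -18), (-18, 34, 34), (34, 34, -18), (-18, 38, 30), (30, 22, -26), (-26, 30, 26), (26, 22, -30), (-30, 38, 18), (18, 34, -34), (-34, 34, 18), … (4 more)
cycles coincide ⇒ equivalent

yes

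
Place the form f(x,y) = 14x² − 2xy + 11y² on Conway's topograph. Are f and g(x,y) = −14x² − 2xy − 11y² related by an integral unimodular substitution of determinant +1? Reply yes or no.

D₁ = -612, D₂ = -612
f: flip: (14,-2,11)→(11,2,14)
f: reduced (well bottom): (11,2,14) with a≤c, −a<b≤a
g is negative-definite; reduce −g:
−g: flip: (14,2,11)→(11,-2,14)
−g: reduced (well bottom): (11,-2,14) with a≤c, −a<b≤a
flip sign back: reduced form of g is (-11,2,-14)
reduced forms (11, 2, 14) vs (-11, 2, -14) ⇒ inequivalent

no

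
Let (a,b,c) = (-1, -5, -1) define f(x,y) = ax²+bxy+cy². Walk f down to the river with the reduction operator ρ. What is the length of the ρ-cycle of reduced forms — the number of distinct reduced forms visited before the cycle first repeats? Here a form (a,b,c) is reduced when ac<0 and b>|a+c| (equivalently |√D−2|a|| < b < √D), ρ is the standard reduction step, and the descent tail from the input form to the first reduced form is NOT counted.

D = 21, ⌊√D⌋ = 4
descent: ρ → (-1,3,3)  [lands on river]
river: ρ → (3,3,-1)
ρ-cycle length = 2 (tail of 1 descent step not counted)

2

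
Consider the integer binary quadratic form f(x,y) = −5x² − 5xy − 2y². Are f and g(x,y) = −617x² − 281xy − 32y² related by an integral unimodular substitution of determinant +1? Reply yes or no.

D₁ = -15, D₂ = -15
f is negative-definite; reduce −f:
−f: flip: (5,5,2)→(2,-5,5)
−f: translate: b→-1 (≡-5 mod 4), so (2,-5,5)→(2,-1,2)
−f: flip: (2,-1,2)→(2,1,2)
−f: reduced (well bottom): (2,1,2) with a≤c, −a<b≤a
flip sign back: reduced form of f is (-2,-1,-2)
g is negative-definite; reduce −g:
−g: flip: (617,281,32)→(32,-281,617)
−g: translate: b→-25 (≡-281 mod 64), so (32,-281,617)→(32,-25,5)
−g: flip: (32,-25,5)→(5,25,32)
−g: translate: b→5 (≡25 mod 10), so (5,25,32)→(5,5,2)
−g: flip: (5,5,2)→(2,-5,5)
−g: translate: b→-1 (≡-5 mod 4), so (2,-5,5)→(2,-1,2)
−g: flip: (2,-1,2)→(2,1,2)
−g: reduced (well bottom): (2,1,2) with a≤c, −a<b≤a
flip sign back: reduced form of g is (-2,-1,-2)
reduced forms (-2, -1, -2) vs (-2, -1, -2) ⇒ equivalent

yes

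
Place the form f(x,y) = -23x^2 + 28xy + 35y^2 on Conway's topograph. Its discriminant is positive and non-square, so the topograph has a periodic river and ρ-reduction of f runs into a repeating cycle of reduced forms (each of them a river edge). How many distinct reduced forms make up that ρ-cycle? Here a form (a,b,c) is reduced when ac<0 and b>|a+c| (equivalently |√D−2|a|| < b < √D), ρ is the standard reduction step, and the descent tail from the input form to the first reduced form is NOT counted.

D = 4004, ⌊√D⌋ = 63
river: ρ → (35,42,-16)
river: ρ → (-16,54,17)
river: ρ → (17,48,-25)
river: ρ → (-25,52,13)
river: ρ → (13,52,-25)
river: ρ → (-25,48,17)
river: ρ → (17,54,-16)
river: ρ → (-16,42,35)
river: ρ → (35,28,-23)
river: ρ → (-23,18,40)
river: ρ → (40,62,-1)
river: ρ → (-1,62,40)
river: ρ → (40,18,-23)
river: ρ → (-23,28,35)
ρ-cycle length = 14 (tail of 0 descent steps not counted)

14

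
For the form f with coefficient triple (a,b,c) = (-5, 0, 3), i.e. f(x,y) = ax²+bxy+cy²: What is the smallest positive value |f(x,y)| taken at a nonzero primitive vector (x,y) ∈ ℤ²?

descent: ρ → (3,6,-2)  [lands on river]
river: ρ → (-2,6,3)
closes: descent 1, river 2
min |a| on river = 2

2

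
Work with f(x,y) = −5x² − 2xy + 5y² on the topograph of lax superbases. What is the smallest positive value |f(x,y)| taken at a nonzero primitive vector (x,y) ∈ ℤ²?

descent: ρ → (5,2,-5)  [lands on river]
river: ρ → (-5,8,2)
river: ρ → (2,8,-5)
river: ρ → (-5,2,5)
river: ρ → (5,8,-2)
river: ρ → (-2,8,5)
closes: descent 1, river 6
min |a| on river = 2

2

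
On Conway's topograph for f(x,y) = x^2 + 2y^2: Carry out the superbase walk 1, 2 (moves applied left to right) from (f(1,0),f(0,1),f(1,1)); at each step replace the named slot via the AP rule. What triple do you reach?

start (1,2,3) = (f(1,0),f(0,1),f(1,1))
replace slot 1: 2·(2+3) − 1 = 9 → (9,2,3)
replace slot 2: 2·(9+3) − 2 = 22 → (9,22,3)

9,22,3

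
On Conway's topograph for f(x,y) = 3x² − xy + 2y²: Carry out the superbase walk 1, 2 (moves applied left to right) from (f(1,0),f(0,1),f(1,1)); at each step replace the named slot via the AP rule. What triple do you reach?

start (3,2,4) = (f(1,0),f(0,1),f(1,1))
replace slot 1: 2·(2+4) − 3 = 9 → (9,2,4)
replace slot 2: 2·(9+4) − 2 = 24 → (9,24,4)

9,24,4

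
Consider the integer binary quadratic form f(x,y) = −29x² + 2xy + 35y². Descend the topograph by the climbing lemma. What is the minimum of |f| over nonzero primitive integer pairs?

descent: ρ → (35,-2,-29)
descent: ρ → (-29,60,4)  [lands on river]
river: ρ → (4,60,-29)
river: ρ → (-29,56,8)
river: ρ → (8,56,-29)
closes: descent 2, river 4
min |a| on river = 4

4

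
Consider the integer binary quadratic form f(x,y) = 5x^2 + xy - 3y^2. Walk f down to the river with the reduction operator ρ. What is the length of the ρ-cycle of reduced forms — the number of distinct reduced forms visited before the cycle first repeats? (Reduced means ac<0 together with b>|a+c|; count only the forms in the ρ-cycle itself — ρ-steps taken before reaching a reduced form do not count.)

D = 61, ⌊√D⌋ = 7
descent: ρ → (-3,5,3)  [lands on river]
river: ρ → (3,7,-1)
river: ρ → (-1,7,3)
river: ρ → (3,5,-3)
river: ρ → (-3,7,1)
river: ρ → (1,7,-3)
ρ-cycle length = 6 (tail of 1 descent step not counted)

6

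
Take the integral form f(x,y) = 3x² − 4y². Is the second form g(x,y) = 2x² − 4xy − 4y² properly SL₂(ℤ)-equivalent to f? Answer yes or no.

D₁ = 48, D₂ = 48
river cycle of f (length 2): (3, 6, -1), (-1, 6, 3)
river cycle of g (length 2): (-4, 4, 2), (2, 4, -4)
cycles differ ⇒ inequivalent

no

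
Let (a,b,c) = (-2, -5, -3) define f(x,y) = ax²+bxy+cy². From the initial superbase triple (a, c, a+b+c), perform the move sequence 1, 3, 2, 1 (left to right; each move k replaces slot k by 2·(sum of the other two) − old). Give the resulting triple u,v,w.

start (-2,-3,-10) = (f(1,0),f(0,1),f(1,1))
replace slot 1: 2·((-3)+(-10)) − (-2) = -24 → (-24,-3,-10)
replace slot 3: 2·((-24)+(-3)) − (-10) = -44 → (-24,-3,-44)
replace slot 2: 2·((-24)+(-44)) − (-3) = -133 → (-24,-133,-44)
replace slot 1: 2·((-133)+(-44)) − (-24) = -330 → (-330,-133,-44)

-330,-133,-44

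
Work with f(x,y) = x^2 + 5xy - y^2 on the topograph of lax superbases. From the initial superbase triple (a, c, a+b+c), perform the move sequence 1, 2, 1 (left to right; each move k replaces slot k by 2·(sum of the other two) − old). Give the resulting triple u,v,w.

start (1,-1,5) = (f(1,0),f(0,1),f(1,1))
replace slot 1: 2·((-1)+5) − 1 = 7 → (7,-1,5)
replace slot 2: 2·(7+5) − (-1) = 25 → (7,25,5)
replace slot 1: 2·(25+5) − 7 = 53 → (53,25,5)

53,25,5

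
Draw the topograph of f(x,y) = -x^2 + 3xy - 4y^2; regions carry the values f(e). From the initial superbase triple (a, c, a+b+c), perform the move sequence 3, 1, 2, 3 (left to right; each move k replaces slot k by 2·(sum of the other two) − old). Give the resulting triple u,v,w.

start (-1,-4,-2) = (f(1,0),f(0,1),f(1,1))
replace slot 3: 2·((-1)+(-4)) − (-2) = -8 → (-1,-4,-8)
replace slot 1: 2·((-4)+(-8)) − (-1) = -23 → (-23,-4,-8)
replace slot 2: 2·((-23)+(-8)) − (-4) = -58 → (-23,-58,-8)
replace slot 3: 2·((-23)+(-58)) − (-8) = -154 → (-23,-58,-154)

-23,-58,-154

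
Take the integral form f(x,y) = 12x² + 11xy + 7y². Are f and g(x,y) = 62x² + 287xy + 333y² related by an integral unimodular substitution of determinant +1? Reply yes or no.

D₁ = -215, D₂ = -215
f: flip: (12,11,7)→(7,-11,12)
f: translate: b→3 (≡-11 mod 14), so (7,-11,12)→(7,3,8)
f: reduced (well bottom): (7,3,8) with a≤c, −a<b≤a
g: translate: b→39 (≡287 mod 124), so (62,287,333)→(62,39,7)
g: flip: (62,39,7)→(7,-39,62)
g: translate: b→3 (≡-39 mod 14), so (7,-39,62)→(7,3,8)
g: reduced (well bottom): (7,3,8) with a≤c, −a<b≤a
reduced forms (7, 3, 8) vs (7, 3, 8) ⇒ equivalent

yes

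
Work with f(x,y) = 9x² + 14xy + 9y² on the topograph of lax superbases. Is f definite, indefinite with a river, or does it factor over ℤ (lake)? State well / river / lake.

D = b²−4ac = 14² − 4·9·9 = -128
D < 0 ⇒ definite ⇒ every region one sign ⇒ single well

well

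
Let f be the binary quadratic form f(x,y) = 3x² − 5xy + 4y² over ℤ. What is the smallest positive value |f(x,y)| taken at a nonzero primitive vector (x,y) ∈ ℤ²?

translate: b→1 (≡-5 mod 6), so (3,-5,4)→(3,1,2)
flip: (3,1,2)→(2,-1,3)
reduced (well bottom): (2,-1,3) with a≤c, −a<b≤a
well minimum = a = 2

2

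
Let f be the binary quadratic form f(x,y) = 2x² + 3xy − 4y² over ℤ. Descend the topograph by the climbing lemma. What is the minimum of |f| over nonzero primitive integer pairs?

river: ρ → (-4,5,1)
river: ρ → (1,5,-4)
river: ρ → (-4,3,2)
river: ρ → (2,5,-2)
river: ρ → (-2,3,4)
river: ρ → (4,5,-1)
river: ρ → (-1,5,4)
river: ρ → (4,3,-2)
river: ρ → (-2,5,2)
river: ρ → (2,3,-4)
closes: descent 0, river 10
min |a| on river = 1

1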